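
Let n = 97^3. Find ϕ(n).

φ(97^3) = 97^3 − 97^2 = 912673 − 9409 = 903264.

903264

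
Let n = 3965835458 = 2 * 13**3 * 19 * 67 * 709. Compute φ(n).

1705758912

φ(2) = 2 − 1 = 1.
φ(13^3) = 13^3 − 13^2 = 2197 − 169 = 2028.
φ(19) = 19 − 1 = 18.
φ(67) = 67 − 1 = 66.
φ(709) = 709 − 1 = 708.
Multiply: 1 · 2028 · 18 · 66 · 708 = 1705758912.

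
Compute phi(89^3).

697048

φ(89^3) = 89^3 − 89^2 = 704969 − 7921 = 697048.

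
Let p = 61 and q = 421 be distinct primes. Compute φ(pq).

φ(25681) = 25681 · (1 − 1/61) · (1 − 1/421)
       = 25681 · 25200/25681 = 25200.

25200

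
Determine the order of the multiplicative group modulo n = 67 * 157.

10296

φ(10519) = 10519 · (1 − 1/67) · (1 − 1/157)
       = 10519 · 10296/10519 = 10296.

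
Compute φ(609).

336

First factor: 609 = 3 · 7 · 29.
φ(609) = 609 · (1 − 1/3) · (1 − 1/7) · (1 − 1/29)
       = 609 · 336/609 = 336.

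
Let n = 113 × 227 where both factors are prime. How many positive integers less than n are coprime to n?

φ(pq) = (p−1)(q−1) = 112 · 226 = 25312.

25312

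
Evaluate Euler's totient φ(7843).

Prime factorization: 7843 = 11 · 23 · 31.
φ(7843) = 7843 · (1 − 1/11) · (1 − 1/23) · (1 − 1/31)
       = 7843 · 6600/7843 = 6600.

6600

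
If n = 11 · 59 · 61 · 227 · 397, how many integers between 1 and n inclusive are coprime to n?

φ(11) = 11 − 1 = 10.
φ(59) = 59 − 1 = 58.
φ(61) = 61 − 1 = 60.
φ(227) = 227 − 1 = 226.
φ(397) = 397 − 1 = 396.
Multiply: 10 · 58 · 60 · 226 · 396 = 3114460800.

3114460800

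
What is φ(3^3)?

φ(3^3) = 3^3 − 3^2 = 27 − 9 = 18.

18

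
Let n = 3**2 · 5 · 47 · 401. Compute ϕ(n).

φ(848115) = 848115 · (1 − 1/3) · (1 − 1/5) · (1 − 1/47) · (1 − 1/401)
       = 848115 · 147200/282705 = 441600.

441600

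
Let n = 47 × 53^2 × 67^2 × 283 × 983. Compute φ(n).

φ(47) = 47 − 1 = 46.
φ(53^2) = 53^1·(53−1) = 53·52 = 2756.
φ(67^2) = 67^2 − 67^1 = 4489 − 67 = 4422.
φ(283) = 283 − 1 = 282.
φ(983) = 983 − 1 = 982.
φ(164869057751683) = 46 × 2756 × 4422 × 282 × 982 = 155244555880128.

155244555880128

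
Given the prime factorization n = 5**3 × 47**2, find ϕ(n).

φ(276125) = 276125 · (1 − 1/5) · (1 − 1/47)
       = 276125 · 184/235 = 216200.

216200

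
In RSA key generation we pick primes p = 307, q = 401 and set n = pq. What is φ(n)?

φ(pq) = (p−1)(q−1) = 306 · 400 = 122400.

122400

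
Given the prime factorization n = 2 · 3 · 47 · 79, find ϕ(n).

7176

φ(2) = 2 − 1 = 1.
φ(3) = 3 − 1 = 2.
φ(47) = 47 − 1 = 46.
φ(79) = 79 − 1 = 78.
Since φ is multiplicative, φ(22278) = 1 · 2 · 46 · 78 = 7176.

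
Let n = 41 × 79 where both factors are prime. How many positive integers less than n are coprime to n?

For distinct primes, φ(pq) = (p−1)(q−1) = 40 × 78 = 3120.

3120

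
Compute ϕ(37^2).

1332

φ(1369) = 1369 · (1 − 1/37)
       = 1369 · 36/37 = 1332.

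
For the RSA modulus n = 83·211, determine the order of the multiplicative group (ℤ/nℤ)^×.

φ(83) = 83 − 1 = 82.
φ(211) = 211 − 1 = 210.
Since φ is multiplicative, φ(17513) = 82 · 210 = 17220.

17220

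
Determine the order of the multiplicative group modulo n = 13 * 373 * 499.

2223072

φ(13) = 13 − 1 = 12.
φ(373) = 373 − 1 = 372.
φ(499) = 499 − 1 = 498.
φ(2419651) = 12 × 372 × 498 = 2223072.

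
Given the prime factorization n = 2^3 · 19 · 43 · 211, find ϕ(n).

635040

φ(1379096) = 1379096 · (1 − 1/2) · (1 − 1/19) · (1 − 1/43) · (1 − 1/211)
       = 1379096 · 158760/344774 = 635040.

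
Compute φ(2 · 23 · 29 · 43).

25872

φ(2) = 2 − 1 = 1.
φ(23) = 23 − 1 = 22.
φ(29) = 29 − 1 = 28.
φ(43) = 43 − 1 = 42.
Since φ is multiplicative, φ(57362) = 1 · 22 · 28 · 42 = 25872.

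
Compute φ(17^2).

272

φ(17^2) = 17^1·(17−1) = 17·16 = 272.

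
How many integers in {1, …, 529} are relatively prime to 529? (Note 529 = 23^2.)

506

φ(529) = 529 · (1 − 1/23)
       = 529 · 22/23 = 506.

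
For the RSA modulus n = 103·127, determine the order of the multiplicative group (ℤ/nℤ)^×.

φ(pq) = (p−1)(q−1) = 102 · 126 = 12852.

12852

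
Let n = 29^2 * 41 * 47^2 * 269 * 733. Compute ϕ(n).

φ(29^2) = 29^2 − 29^1 = 841 − 29 = 812.
φ(41) = 41 − 1 = 40.
φ(47^2) = 47^2 − 47^1 = 2209 − 47 = 2162.
φ(269) = 269 − 1 = 268.
φ(733) = 733 − 1 = 732.
φ(15018682042633) = 812 × 40 × 2162 × 268 × 732 = 13775823989760.

13775823989760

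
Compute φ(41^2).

φ(41^2) = 41^2 − 41^1 = 1681 − 41 = 1640.

1640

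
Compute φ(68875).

50400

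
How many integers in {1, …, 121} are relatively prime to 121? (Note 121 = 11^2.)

φ(11^2) = 11^2 − 11^1 = 121 − 11 = 110.

110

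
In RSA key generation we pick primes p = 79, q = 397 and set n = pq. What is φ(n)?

30888

For distinct primes, φ(pq) = (p−1)(q−1) = 78 × 396 = 30888.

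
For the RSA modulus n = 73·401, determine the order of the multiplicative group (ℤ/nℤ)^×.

28800

For distinct primes, φ(pq) = (p−1)(q−1) = 72 × 400 = 28800.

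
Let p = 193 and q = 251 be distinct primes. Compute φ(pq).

φ(pq) = (p−1)(q−1) = 192 · 250 = 48000.

48000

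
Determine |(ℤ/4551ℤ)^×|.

2880

Factor 4551: 4551 = 3 · 37 · 41.
φ(4551) = 4551 · (1 − 1/3) · (1 − 1/37) · (1 − 1/41)
       = 4551 · 2880/4551 = 2880.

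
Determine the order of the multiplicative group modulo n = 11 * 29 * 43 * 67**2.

φ(11) = 11 − 1 = 10.
φ(29) = 29 − 1 = 28.
φ(43) = 43 − 1 = 42.
φ(67^2) = 67^1·(67−1) = 67·66 = 4422.
Multiply: 10 · 28 · 42 · 4422 = 52002720.

52002720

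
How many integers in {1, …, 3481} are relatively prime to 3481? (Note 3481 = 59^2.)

3422

φ(59^2) = 59^2 − 59^1 = 3481 − 59 = 3422.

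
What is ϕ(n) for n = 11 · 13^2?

1560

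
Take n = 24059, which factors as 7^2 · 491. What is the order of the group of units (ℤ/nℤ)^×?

φ(7^2) = 7^2 − 7^1 = 49 − 7 = 42.
φ(491) = 491 − 1 = 490.
φ(24059) = 42 × 490 = 20580.

20580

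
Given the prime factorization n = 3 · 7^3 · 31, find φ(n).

φ(3) = 3 − 1 = 2.
φ(7^3) = 7^2·(7−1) = 49·6 = 294.
φ(31) = 31 − 1 = 30.
Since φ is multiplicative, φ(31899) = 2 · 294 · 30 = 17640.

17640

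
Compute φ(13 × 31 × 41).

14400

φ(16523) = 16523 · (1 − 1/13) · (1 − 1/31) · (1 − 1/41)
       = 16523 · 14400/16523 = 14400.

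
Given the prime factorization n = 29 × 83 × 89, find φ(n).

202048

φ(214223) = 214223 · (1 − 1/29) · (1 − 1/83) · (1 − 1/89)
       = 214223 · 202048/214223 = 202048.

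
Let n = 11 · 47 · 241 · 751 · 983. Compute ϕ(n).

81309600000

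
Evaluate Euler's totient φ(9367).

8064

First factor: 9367 = 17 × 19 × 29.
φ(9367) = 9367 · (1 − 1/17) · (1 − 1/19) · (1 − 1/29)
       = 9367 · 8064/9367 = 8064.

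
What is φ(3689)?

3689 = 7 · 17 · 31.
φ(3689) = 3689 · (1 − 1/7) · (1 − 1/17) · (1 − 1/31)
       = 3689 · 2880/3689 = 2880.

2880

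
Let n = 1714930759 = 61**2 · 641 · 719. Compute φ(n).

φ(61^2) = 61^2 − 61^1 = 3721 − 61 = 3660.
φ(641) = 641 − 1 = 640.
φ(719) = 719 − 1 = 718.
Multiply: 3660 · 640 · 718 = 1681843200.

1681843200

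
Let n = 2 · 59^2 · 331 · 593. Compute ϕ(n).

668521920

φ(2) = 2 − 1 = 1.
φ(59^2) = 59^2 − 59^1 = 3481 − 59 = 3422.
φ(331) = 331 − 1 = 330.
φ(593) = 593 − 1 = 592.
Multiply: 1 · 3422 · 330 · 592 = 668521920.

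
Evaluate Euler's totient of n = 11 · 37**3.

φ(11) = 11 − 1 = 10.
φ(37^3) = 37^2·(37−1) = 1369·36 = 49284.
Multiply: 10 · 49284 = 492840.

492840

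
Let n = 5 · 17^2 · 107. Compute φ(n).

115328

φ(154615) = 154615 · (1 − 1/5) · (1 − 1/17) · (1 − 1/107)
       = 154615 · 6784/9095 = 115328.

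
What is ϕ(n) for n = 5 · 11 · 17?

640

φ(935) = 935 · (1 − 1/5) · (1 − 1/11) · (1 − 1/17)
       = 935 · 640/935 = 640.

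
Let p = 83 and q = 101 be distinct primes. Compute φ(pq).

8200

φ(pq) = (p−1)(q−1) = 82 · 100 = 8200.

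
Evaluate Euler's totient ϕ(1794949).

1533168

Factor 1794949: 1794949 = 13^3 * 19 * 43.
φ(13^3) = 13^3 − 13^2 = 2197 − 169 = 2028.
φ(19) = 19 − 1 = 18.
φ(43) = 43 − 1 = 42.
Since φ is multiplicative, φ(1794949) = 2028 · 18 · 42 = 1533168.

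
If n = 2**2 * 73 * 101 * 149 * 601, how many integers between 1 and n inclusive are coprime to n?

1278720000

φ(2640979108) = 2640979108 · (1 − 1/2) · (1 − 1/73) · (1 − 1/101) · (1 − 1/149) · (1 − 1/601)
       = 2640979108 · 639360000/1320489554 = 1278720000.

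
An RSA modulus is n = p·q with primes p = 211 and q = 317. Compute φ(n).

66360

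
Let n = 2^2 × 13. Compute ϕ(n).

φ(2^2) = 2^1·(2−1) = 2·1 = 2.
φ(13) = 13 − 1 = 12.
Since φ is multiplicative, φ(52) = 2 · 12 = 24.

24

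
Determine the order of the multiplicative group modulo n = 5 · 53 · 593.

φ(5) = 5 − 1 = 4.
φ(53) = 53 − 1 = 52.
φ(593) = 593 − 1 = 592.
φ(157145) = 4 × 52 × 592 = 123136.

123136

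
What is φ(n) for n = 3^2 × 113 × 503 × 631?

212526720

φ(322788681) = 322788681 · (1 − 1/3) · (1 − 1/113) · (1 − 1/503) · (1 − 1/631)
       = 322788681 · 70842240/107596227 = 212526720.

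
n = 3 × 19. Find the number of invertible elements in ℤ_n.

φ(3) = 3 − 1 = 2.
φ(19) = 19 − 1 = 18.
φ(57) = 2 × 18 = 36.

36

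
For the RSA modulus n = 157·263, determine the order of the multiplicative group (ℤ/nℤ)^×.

40872

φ(n) = (p − 1)(q − 1) = (157−1)(263−1) = 156·262 = 40872.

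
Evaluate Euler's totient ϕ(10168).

Prime factorization: 10168 = 2^3 * 31 * 41.
φ(2^3) = 2^2·(2−1) = 4·1 = 4.
φ(31) = 31 − 1 = 30.
φ(41) = 41 − 1 = 40.
φ(10168) = 4 × 30 × 40 = 4800.

4800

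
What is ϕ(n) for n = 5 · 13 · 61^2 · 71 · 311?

φ(5) = 5 − 1 = 4.
φ(13) = 13 − 1 = 12.
φ(61^2) = 61^2 − 61^1 = 3721 − 61 = 3660.
φ(71) = 71 − 1 = 70.
φ(311) = 311 − 1 = 310.
φ(5340621065) = 4 × 12 × 3660 × 70 × 310 = 3812256000.

3812256000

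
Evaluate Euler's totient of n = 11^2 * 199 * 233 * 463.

φ(2597618441) = 2597618441 · (1 − 1/11) · (1 − 1/199) · (1 − 1/233) · (1 − 1/463)
       = 2597618441 · 212224320/236147131 = 2334467520.

2334467520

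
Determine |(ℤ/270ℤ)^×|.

72

Prime factorization: 270 = 2 · 3^3 · 5.
φ(2) = 2 − 1 = 1.
φ(3^3) = 3^3 − 3^2 = 27 − 9 = 18.
φ(5) = 5 − 1 = 4.
φ(270) = 1 × 18 × 4 = 72.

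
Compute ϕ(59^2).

φ(59^2) = 59^1·(59−1) = 59·58 = 3422.

3422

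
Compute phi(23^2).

φ(529) = 529 · (1 − 1/23)
       = 529 · 22/23 = 506.

506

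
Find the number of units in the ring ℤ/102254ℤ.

First factor: 102254 = 2 · 29 · 41 · 43.
φ(102254) = 102254 · (1 − 1/2) · (1 − 1/29) · (1 − 1/41) · (1 − 1/43)
       = 102254 · 47040/102254 = 47040.

47040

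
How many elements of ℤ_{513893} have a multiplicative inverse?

435456

Prime factorization: 513893 = 17 · 19 · 37 · 43.
φ(513893) = 513893 · (1 − 1/17) · (1 − 1/19) · (1 − 1/37) · (1 − 1/43)
       = 513893 · 435456/513893 = 435456.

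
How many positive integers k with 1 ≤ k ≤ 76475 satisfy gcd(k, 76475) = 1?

76475 = 5^2 · 7 · 19 · 23.
φ(76475) = 76475 · (1 − 1/5) · (1 − 1/7) · (1 − 1/19) · (1 − 1/23)
       = 76475 · 9504/15295 = 47520.

47520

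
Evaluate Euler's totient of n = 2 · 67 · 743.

φ(99562) = 99562 · (1 − 1/2) · (1 − 1/67) · (1 − 1/743)
       = 99562 · 48972/99562 = 48972.

48972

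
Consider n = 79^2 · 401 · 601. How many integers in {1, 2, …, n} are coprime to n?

φ(1504087241) = 1504087241 · (1 − 1/79) · (1 − 1/401) · (1 − 1/601)
       = 1504087241 · 18720000/19039079 = 1478880000.

1478880000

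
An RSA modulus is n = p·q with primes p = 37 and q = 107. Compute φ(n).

3816

φ(n) = (p − 1)(q − 1) = (37−1)(107−1) = 36·106 = 3816.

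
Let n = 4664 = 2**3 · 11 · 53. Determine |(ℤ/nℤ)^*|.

2080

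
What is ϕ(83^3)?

φ(571787) = 571787 · (1 − 1/83)
       = 571787 · 82/83 = 564898.

564898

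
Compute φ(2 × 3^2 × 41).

240

φ(2) = 2 − 1 = 1.
φ(3^2) = 3^2 − 3^1 = 9 − 3 = 6.
φ(41) = 41 − 1 = 40.
Since φ is multiplicative, φ(738) = 1 · 6 · 40 = 240.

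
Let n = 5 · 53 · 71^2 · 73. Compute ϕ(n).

φ(97518145) = 97518145 · (1 − 1/5) · (1 − 1/53) · (1 − 1/71) · (1 − 1/73)
       = 97518145 · 1048320/1373495 = 74430720.

74430720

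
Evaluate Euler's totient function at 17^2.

272

φ(17^2) = 17^1·(17−1) = 17·16 = 272.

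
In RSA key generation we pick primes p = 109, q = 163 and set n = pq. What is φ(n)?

17496

For distinct primes, φ(pq) = (p−1)(q−1) = 108 × 162 = 17496.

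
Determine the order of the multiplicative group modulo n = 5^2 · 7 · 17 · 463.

887040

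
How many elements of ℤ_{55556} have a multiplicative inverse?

Prime factorization: 55556 = 2**2 · 17 · 19 · 43.
φ(55556) = 55556 · (1 − 1/2) · (1 − 1/17) · (1 − 1/19) · (1 − 1/43)
       = 55556 · 12096/27778 = 24192.

24192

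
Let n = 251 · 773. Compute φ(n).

φ(194023) = 194023 · (1 − 1/251) · (1 − 1/773)
       = 194023 · 193000/194023 = 193000.

193000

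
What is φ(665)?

Prime factorization: 665 = 5 · 7 · 19.
φ(5) = 5 − 1 = 4.
φ(7) = 7 − 1 = 6.
φ(19) = 19 − 1 = 18.
Since φ is multiplicative, φ(665) = 4 · 6 · 18 = 432.

432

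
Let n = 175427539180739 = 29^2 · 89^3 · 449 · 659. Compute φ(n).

166848621277184

φ(175427539180739) = 175427539180739 · (1 − 1/29) · (1 − 1/89) · (1 − 1/449) · (1 − 1/659)
       = 175427539180739 · 726347776/763694671 = 166848621277184.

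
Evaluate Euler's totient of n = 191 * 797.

φ(191) = 191 − 1 = 190.
φ(797) = 797 − 1 = 796.
Since φ is multiplicative, φ(152227) = 190 · 796 = 151240.

151240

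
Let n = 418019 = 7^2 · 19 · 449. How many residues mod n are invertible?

φ(7^2) = 7^1·(7−1) = 7·6 = 42.
φ(19) = 19 − 1 = 18.
φ(449) = 449 − 1 = 448.
Multiply: 42 · 18 · 448 = 338688.

338688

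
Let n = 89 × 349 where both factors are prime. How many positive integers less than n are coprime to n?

φ(pq) = (p−1)(q−1) = 88 · 348 = 30624.

30624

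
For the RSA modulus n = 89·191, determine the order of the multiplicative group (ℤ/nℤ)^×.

16720

φ(89) = 89 − 1 = 88.
φ(191) = 191 − 1 = 190.
Multiply: 88 · 190 = 16720.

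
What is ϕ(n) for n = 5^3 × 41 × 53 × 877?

φ(5^3) = 5^3 − 5^2 = 125 − 25 = 100.
φ(41) = 41 − 1 = 40.
φ(53) = 53 − 1 = 52.
φ(877) = 877 − 1 = 876.
Since φ is multiplicative, φ(238215125) = 100 · 40 · 52 · 876 = 182208000.

182208000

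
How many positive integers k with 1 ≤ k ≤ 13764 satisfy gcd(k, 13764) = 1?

4320

13764 = 2**2 · 3 · 31 · 37.
φ(13764) = 13764 · (1 − 1/2) · (1 − 1/3) · (1 − 1/31) · (1 − 1/37)
       = 13764 · 2160/6882 = 4320.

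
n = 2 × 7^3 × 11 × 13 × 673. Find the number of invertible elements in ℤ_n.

23708160

φ(66019954) = 66019954 · (1 − 1/2) · (1 − 1/7) · (1 − 1/11) · (1 − 1/13) · (1 − 1/673)
       = 66019954 · 483840/1347346 = 23708160.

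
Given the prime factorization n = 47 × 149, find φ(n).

6808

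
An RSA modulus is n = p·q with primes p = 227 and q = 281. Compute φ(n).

φ(63787) = 63787 · (1 − 1/227) · (1 − 1/281)
       = 63787 · 63280/63787 = 63280.

63280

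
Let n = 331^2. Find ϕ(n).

φ(109561) = 109561 · (1 − 1/331)
       = 109561 · 330/331 = 109230.

109230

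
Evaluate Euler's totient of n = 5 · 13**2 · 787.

φ(665015) = 665015 · (1 − 1/5) · (1 − 1/13) · (1 − 1/787)
       = 665015 · 37728/51155 = 490464.

490464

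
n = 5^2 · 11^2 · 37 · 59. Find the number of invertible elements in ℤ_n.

4593600

φ(5^2) = 5^2 − 5^1 = 25 − 5 = 20.
φ(11^2) = 11^1·(11−1) = 11·10 = 110.
φ(37) = 37 − 1 = 36.
φ(59) = 59 − 1 = 58.
Multiply: 20 · 110 · 36 · 58 = 4593600.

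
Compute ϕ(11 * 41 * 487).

194400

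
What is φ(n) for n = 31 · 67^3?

8888220

φ(31) = 31 − 1 = 30.
φ(67^3) = 67^3 − 67^2 = 300763 − 4489 = 296274.
Since φ is multiplicative, φ(9323653) = 30 · 296274 = 8888220.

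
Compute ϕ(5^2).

φ(5^2) = 5^2 − 5^1 = 25 − 5 = 20.

20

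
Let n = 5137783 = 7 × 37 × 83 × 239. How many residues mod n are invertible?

4215456

φ(5137783) = 5137783 · (1 − 1/7) · (1 − 1/37) · (1 − 1/83) · (1 − 1/239)
       = 5137783 · 4215456/5137783 = 4215456.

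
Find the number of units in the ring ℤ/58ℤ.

28

First factor: 58 = 2 · 29.
φ(58) = 58 · (1 − 1/2) · (1 − 1/29)
       = 58 · 28/58 = 28.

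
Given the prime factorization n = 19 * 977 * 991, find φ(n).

17392320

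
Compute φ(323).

288

Factor 323: 323 = 17 × 19.
φ(323) = 323 · (1 − 1/17) · (1 − 1/19)
       = 323 · 288/323 = 288.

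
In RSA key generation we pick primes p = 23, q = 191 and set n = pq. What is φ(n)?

4180

φ(pq) = (p−1)(q−1) = 22 · 190 = 4180.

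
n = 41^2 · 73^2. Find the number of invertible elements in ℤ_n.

8619840

φ(41^2) = 41^1·(41−1) = 41·40 = 1640.
φ(73^2) = 73^2 − 73^1 = 5329 − 73 = 5256.
φ(8958049) = 1640 × 5256 = 8619840.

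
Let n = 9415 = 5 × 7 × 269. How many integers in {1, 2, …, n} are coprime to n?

6432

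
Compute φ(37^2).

1332

φ(1369) = 1369 · (1 − 1/37)
       = 1369 · 36/37 = 1332.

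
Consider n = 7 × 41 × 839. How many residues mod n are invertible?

201120

φ(240793) = 240793 · (1 − 1/7) · (1 − 1/41) · (1 − 1/839)
       = 240793 · 201120/240793 = 201120.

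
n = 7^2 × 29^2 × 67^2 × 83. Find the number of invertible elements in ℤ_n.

12366246816

φ(15353937683) = 15353937683 · (1 − 1/7) · (1 − 1/29) · (1 − 1/67) · (1 − 1/83)
       = 15353937683 · 909216/1128883 = 12366246816.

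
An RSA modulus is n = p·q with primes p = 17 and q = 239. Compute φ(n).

φ(pq) = (p−1)(q−1) = 16 · 238 = 3808.

3808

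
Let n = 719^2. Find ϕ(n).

516242

φ(719^2) = 719^1·(719−1) = 719·718 = 516242.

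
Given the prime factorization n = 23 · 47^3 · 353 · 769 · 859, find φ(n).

518522253410304

φ(556821016553027) = 556821016553027 · (1 − 1/23) · (1 − 1/47) · (1 − 1/353) · (1 − 1/769) · (1 − 1/859)
       = 556821016553027 · 234731667456/252069269603 = 518522253410304.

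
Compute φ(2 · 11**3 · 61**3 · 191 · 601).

30796484400000

φ(69359410834802) = 69359410834802 · (1 − 1/2) · (1 − 1/11) · (1 − 1/61) · (1 − 1/191) · (1 − 1/601)
       = 69359410834802 · 68400000/154049522 = 30796484400000.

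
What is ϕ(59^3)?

201898

φ(59^3) = 59^3 − 59^2 = 205379 − 3481 = 201898.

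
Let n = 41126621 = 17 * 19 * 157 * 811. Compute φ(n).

36391680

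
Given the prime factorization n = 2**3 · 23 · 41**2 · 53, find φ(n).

φ(2^3) = 2^3 − 2^2 = 8 − 4 = 4.
φ(23) = 23 − 1 = 22.
φ(41^2) = 41^2 − 41^1 = 1681 − 41 = 1640.
φ(53) = 53 − 1 = 52.
Multiply: 4 · 22 · 1640 · 52 = 7504640.

7504640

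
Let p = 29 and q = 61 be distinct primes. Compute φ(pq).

For distinct primes, φ(pq) = (p−1)(q−1) = 28 × 60 = 1680.

1680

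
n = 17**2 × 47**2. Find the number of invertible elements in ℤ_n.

588064

φ(17^2) = 17^1·(17−1) = 17·16 = 272.
φ(47^2) = 47^1·(47−1) = 47·46 = 2162.
Multiply: 272 · 2162 = 588064.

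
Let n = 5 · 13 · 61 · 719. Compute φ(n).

φ(2850835) = 2850835 · (1 − 1/5) · (1 − 1/13) · (1 − 1/61) · (1 − 1/719)
       = 2850835 · 2067840/2850835 = 2067840.

2067840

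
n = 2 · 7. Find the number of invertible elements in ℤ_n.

φ(2) = 2 − 1 = 1.
φ(7) = 7 − 1 = 6.
Since φ is multiplicative, φ(14) = 1 · 6 = 6.

6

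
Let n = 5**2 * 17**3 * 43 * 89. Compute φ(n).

φ(470051275) = 470051275 · (1 − 1/5) · (1 − 1/17) · (1 − 1/43) · (1 − 1/89)
       = 470051275 · 236544/325295 = 341806080.

341806080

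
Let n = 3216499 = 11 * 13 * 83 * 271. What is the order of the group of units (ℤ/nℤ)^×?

φ(3216499) = 3216499 · (1 − 1/11) · (1 − 1/13) · (1 − 1/83) · (1 − 1/271)
       = 3216499 · 2656800/3216499 = 2656800.

2656800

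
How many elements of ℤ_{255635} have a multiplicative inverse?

Factor 255635: 255635 = 5 · 29 · 41 · 43.
φ(255635) = 255635 · (1 − 1/5) · (1 − 1/29) · (1 − 1/41) · (1 − 1/43)
       = 255635 · 188160/255635 = 188160.

188160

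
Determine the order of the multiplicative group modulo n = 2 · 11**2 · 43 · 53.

240240

φ(2) = 2 − 1 = 1.
φ(11^2) = 11^2 − 11^1 = 121 − 11 = 110.
φ(43) = 43 − 1 = 42.
φ(53) = 53 − 1 = 52.
Since φ is multiplicative, φ(551518) = 1 · 110 · 42 · 52 = 240240.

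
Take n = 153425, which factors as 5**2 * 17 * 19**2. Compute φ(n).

φ(5^2) = 5^2 − 5^1 = 25 − 5 = 20.
φ(17) = 17 − 1 = 16.
φ(19^2) = 19^1·(19−1) = 19·18 = 342.
φ(153425) = 20 × 16 × 342 = 109440.

109440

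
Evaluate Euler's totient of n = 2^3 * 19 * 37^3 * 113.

397426176

φ(2^3) = 2^2·(2−1) = 4·1 = 4.
φ(19) = 19 − 1 = 18.
φ(37^3) = 37^3 − 37^2 = 50653 − 1369 = 49284.
φ(113) = 113 − 1 = 112.
Multiply: 4 · 18 · 49284 · 112 = 397426176.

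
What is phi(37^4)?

φ(37^4) = 37^4 − 37^3 = 1874161 − 50653 = 1823508.

1823508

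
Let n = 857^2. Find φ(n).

733592

φ(734449) = 734449 · (1 − 1/857)
       = 734449 · 856/857 = 733592.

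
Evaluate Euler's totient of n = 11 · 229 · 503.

1144560

φ(11) = 11 − 1 = 10.
φ(229) = 229 − 1 = 228.
φ(503) = 503 − 1 = 502.
φ(1267057) = 10 × 228 × 502 = 1144560.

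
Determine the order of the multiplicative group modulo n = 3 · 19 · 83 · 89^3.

2057685696

φ(3335208339) = 3335208339 · (1 − 1/3) · (1 − 1/19) · (1 − 1/83) · (1 − 1/89)
       = 3335208339 · 259776/421059 = 2057685696.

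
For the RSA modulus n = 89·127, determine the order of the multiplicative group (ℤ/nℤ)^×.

φ(89) = 89 − 1 = 88.
φ(127) = 127 − 1 = 126.
Since φ is multiplicative, φ(11303) = 88 · 126 = 11088.

11088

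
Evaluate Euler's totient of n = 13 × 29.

336

φ(377) = 377 · (1 − 1/13) · (1 − 1/29)
       = 377 · 336/377 = 336.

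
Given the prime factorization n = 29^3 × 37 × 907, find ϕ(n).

φ(818470451) = 818470451 · (1 − 1/29) · (1 − 1/37) · (1 − 1/907)
       = 818470451 · 913248/973211 = 768041568.

768041568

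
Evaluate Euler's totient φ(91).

72

91 = 7 * 13.
φ(7) = 7 − 1 = 6.
φ(13) = 13 − 1 = 12.
φ(91) = 6 × 12 = 72.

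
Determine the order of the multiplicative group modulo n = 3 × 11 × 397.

7920

φ(3) = 3 − 1 = 2.
φ(11) = 11 − 1 = 10.
φ(397) = 397 − 1 = 396.
Since φ is multiplicative, φ(13101) = 2 · 10 · 396 = 7920.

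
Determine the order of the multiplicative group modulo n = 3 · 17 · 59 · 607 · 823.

924532992

φ(1503179049) = 1503179049 · (1 − 1/3) · (1 − 1/17) · (1 − 1/59) · (1 − 1/607) · (1 − 1/823)
       = 1503179049 · 924532992/1503179049 = 924532992.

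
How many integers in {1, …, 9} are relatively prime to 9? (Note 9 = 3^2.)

6

φ(9) = 9 · (1 − 1/3)
       = 9 · 2/3 = 6.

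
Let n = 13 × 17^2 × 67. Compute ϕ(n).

φ(13) = 13 − 1 = 12.
φ(17^2) = 17^1·(17−1) = 17·16 = 272.
φ(67) = 67 − 1 = 66.
Since φ is multiplicative, φ(251719) = 12 · 272 · 66 = 215424.

215424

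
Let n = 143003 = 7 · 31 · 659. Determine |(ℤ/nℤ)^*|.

118440

φ(143003) = 143003 · (1 − 1/7) · (1 − 1/31) · (1 − 1/659)
       = 143003 · 118440/143003 = 118440.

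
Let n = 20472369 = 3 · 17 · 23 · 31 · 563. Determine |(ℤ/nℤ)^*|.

φ(3) = 3 − 1 = 2.
φ(17) = 17 − 1 = 16.
φ(23) = 23 − 1 = 22.
φ(31) = 31 − 1 = 30.
φ(563) = 563 − 1 = 562.
φ(20472369) = 2 × 16 × 22 × 30 × 562 = 11869440.

11869440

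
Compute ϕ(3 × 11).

φ(3) = 3 − 1 = 2.
φ(11) = 11 − 1 = 10.
φ(33) = 2 × 10 = 20.

20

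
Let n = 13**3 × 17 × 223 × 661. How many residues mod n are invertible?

φ(5505354647) = 5505354647 · (1 − 1/13) · (1 − 1/17) · (1 − 1/223) · (1 − 1/661)
       = 5505354647 · 28131840/32576063 = 4754280960.

4754280960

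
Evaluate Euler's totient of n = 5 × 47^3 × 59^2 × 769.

1068205387776

φ(5) = 5 − 1 = 4.
φ(47^3) = 47^2·(47−1) = 2209·46 = 101614.
φ(59^2) = 59^1·(59−1) = 59·58 = 3422.
φ(769) = 769 − 1 = 768.
Since φ is multiplicative, φ(1389613233235) = 4 · 101614 · 3422 · 768 = 1068205387776.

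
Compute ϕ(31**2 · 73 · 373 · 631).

15692745600

φ(16511420539) = 16511420539 · (1 − 1/31) · (1 − 1/73) · (1 − 1/373) · (1 − 1/631)
       = 16511420539 · 506217600/532626469 = 15692745600.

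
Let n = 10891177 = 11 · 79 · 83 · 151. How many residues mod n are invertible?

9594000

φ(11) = 11 − 1 = 10.
φ(79) = 79 − 1 = 78.
φ(83) = 83 − 1 = 82.
φ(151) = 151 − 1 = 150.
Since φ is multiplicative, φ(10891177) = 10 · 78 · 82 · 150 = 9594000.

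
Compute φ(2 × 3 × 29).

φ(2) = 2 − 1 = 1.
φ(3) = 3 − 1 = 2.
φ(29) = 29 − 1 = 28.
φ(174) = 1 × 2 × 28 = 56.

56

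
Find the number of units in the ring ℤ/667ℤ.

616

667 = 23 · 29.
φ(23) = 23 − 1 = 22.
φ(29) = 29 − 1 = 28.
Since φ is multiplicative, φ(667) = 22 · 28 = 616.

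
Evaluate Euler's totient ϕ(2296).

960

Prime factorization: 2296 = 2^3 * 7 * 41.
φ(2296) = 2296 · (1 − 1/2) · (1 − 1/7) · (1 − 1/41)
       = 2296 · 240/574 = 960.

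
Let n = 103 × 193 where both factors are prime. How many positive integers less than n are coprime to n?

19584

φ(103) = 103 − 1 = 102.
φ(193) = 193 − 1 = 192.
φ(19879) = 102 × 192 = 19584.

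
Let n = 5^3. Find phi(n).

100

φ(125) = 125 · (1 − 1/5)
       = 125 · 4/5 = 100.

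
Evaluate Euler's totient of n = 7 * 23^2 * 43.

φ(7) = 7 − 1 = 6.
φ(23^2) = 23^2 − 23^1 = 529 − 23 = 506.
φ(43) = 43 − 1 = 42.
Since φ is multiplicative, φ(159229) = 6 · 506 · 42 = 127512.

127512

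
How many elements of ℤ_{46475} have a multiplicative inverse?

46475 = 5**2 * 11 * 13**2.
φ(5^2) = 5^2 − 5^1 = 25 − 5 = 20.
φ(11) = 11 − 1 = 10.
φ(13^2) = 13^2 − 13^1 = 169 − 13 = 156.
Multiply: 20 · 10 · 156 = 31200.

31200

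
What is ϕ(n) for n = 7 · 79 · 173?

80496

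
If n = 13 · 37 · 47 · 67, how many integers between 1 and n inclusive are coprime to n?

1311552

φ(13) = 13 − 1 = 12.
φ(37) = 37 − 1 = 36.
φ(47) = 47 − 1 = 46.
φ(67) = 67 − 1 = 66.
Since φ is multiplicative, φ(1514669) = 12 · 36 · 46 · 66 = 1311552.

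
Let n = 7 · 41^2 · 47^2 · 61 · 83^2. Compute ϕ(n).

8687483308800

φ(10923139726387) = 10923139726387 · (1 − 1/7) · (1 − 1/41) · (1 − 1/47) · (1 − 1/61) · (1 − 1/83)
       = 10923139726387 · 54316800/68294807 = 8687483308800.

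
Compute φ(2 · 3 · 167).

φ(2) = 2 − 1 = 1.
φ(3) = 3 − 1 = 2.
φ(167) = 167 − 1 = 166.
Since φ is multiplicative, φ(1002) = 1 · 2 · 166 = 332.

332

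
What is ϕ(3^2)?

φ(9) = 9 · (1 − 1/3)
       = 9 · 2/3 = 6.

6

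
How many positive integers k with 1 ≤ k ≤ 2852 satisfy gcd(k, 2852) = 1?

1320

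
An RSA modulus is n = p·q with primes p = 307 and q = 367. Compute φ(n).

111996

φ(307) = 307 − 1 = 306.
φ(367) = 367 − 1 = 366.
Since φ is multiplicative, φ(112669) = 306 · 366 = 111996.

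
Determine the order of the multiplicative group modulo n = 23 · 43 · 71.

64680

φ(70219) = 70219 · (1 − 1/23) · (1 − 1/43) · (1 − 1/71)
       = 70219 · 64680/70219 = 64680.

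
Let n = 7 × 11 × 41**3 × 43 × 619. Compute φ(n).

φ(7) = 7 − 1 = 6.
φ(11) = 11 − 1 = 10.
φ(41^3) = 41^3 − 41^2 = 68921 − 1681 = 67240.
φ(43) = 43 − 1 = 42.
φ(619) = 619 − 1 = 618.
Multiply: 6 · 10 · 67240 · 42 · 618 = 104716886400.

104716886400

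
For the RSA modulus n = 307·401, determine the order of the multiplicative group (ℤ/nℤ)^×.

φ(307) = 307 − 1 = 306.
φ(401) = 401 − 1 = 400.
φ(123107) = 306 × 400 = 122400.

122400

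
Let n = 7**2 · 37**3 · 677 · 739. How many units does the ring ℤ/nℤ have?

φ(1241750545091) = 1241750545091 · (1 − 1/7) · (1 − 1/37) · (1 − 1/677) · (1 − 1/739)
       = 1241750545091 · 107759808/129578477 = 1032662240064.

1032662240064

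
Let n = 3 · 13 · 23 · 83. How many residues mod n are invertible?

φ(74451) = 74451 · (1 − 1/3) · (1 − 1/13) · (1 − 1/23) · (1 − 1/83)
       = 74451 · 43296/74451 = 43296.

43296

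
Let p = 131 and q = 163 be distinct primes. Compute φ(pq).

21060

φ(131) = 131 − 1 = 130.
φ(163) = 163 − 1 = 162.
Since φ is multiplicative, φ(21353) = 130 · 162 = 21060.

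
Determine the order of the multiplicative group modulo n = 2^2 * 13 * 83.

1968

φ(4316) = 4316 · (1 − 1/2) · (1 − 1/13) · (1 − 1/83)
       = 4316 · 984/2158 = 1968.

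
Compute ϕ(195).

96

First factor: 195 = 3 · 5 · 13.
φ(3) = 3 − 1 = 2.
φ(5) = 5 − 1 = 4.
φ(13) = 13 − 1 = 12.
φ(195) = 2 × 4 × 12 = 96.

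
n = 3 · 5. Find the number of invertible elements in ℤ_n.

φ(15) = 15 · (1 − 1/3) · (1 − 1/5)
       = 15 · 8/15 = 8.

8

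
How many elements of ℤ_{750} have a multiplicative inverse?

200

First factor: 750 = 2 · 3 · 5^3.
φ(2) = 2 − 1 = 1.
φ(3) = 3 − 1 = 2.
φ(5^3) = 5^3 − 5^2 = 125 − 25 = 100.
φ(750) = 1 × 2 × 100 = 200.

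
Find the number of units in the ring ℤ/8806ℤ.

3456

Factor 8806: 8806 = 2 · 7 · 17 · 37.
φ(8806) = 8806 · (1 − 1/2) · (1 − 1/7) · (1 − 1/17) · (1 − 1/37)
       = 8806 · 3456/8806 = 3456.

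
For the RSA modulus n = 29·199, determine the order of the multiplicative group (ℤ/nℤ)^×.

5544

φ(pq) = (p−1)(q−1) = 28 · 198 = 5544.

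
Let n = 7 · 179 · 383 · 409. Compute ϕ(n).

166454208

φ(196278691) = 196278691 · (1 − 1/7) · (1 − 1/179) · (1 − 1/383) · (1 − 1/409)
       = 196278691 · 166454208/196278691 = 166454208.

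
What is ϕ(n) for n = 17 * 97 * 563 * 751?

647424000

φ(697218637) = 697218637 · (1 − 1/17) · (1 − 1/97) · (1 − 1/563) · (1 − 1/751)
       = 697218637 · 647424000/697218637 = 647424000.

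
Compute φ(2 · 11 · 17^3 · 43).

φ(4647698) = 4647698 · (1 − 1/2) · (1 − 1/11) · (1 − 1/17) · (1 − 1/43)
       = 4647698 · 6720/16082 = 1942080.

1942080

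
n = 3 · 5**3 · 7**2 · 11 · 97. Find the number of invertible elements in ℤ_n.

8064000

φ(3) = 3 − 1 = 2.
φ(5^3) = 5^2·(5−1) = 25·4 = 100.
φ(7^2) = 7^1·(7−1) = 7·6 = 42.
φ(11) = 11 − 1 = 10.
φ(97) = 97 − 1 = 96.
Multiply: 2 · 100 · 42 · 10 · 96 = 8064000.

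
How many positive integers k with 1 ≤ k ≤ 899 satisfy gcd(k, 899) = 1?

840

899 = 29 · 31.
φ(899) = 899 · (1 − 1/29) · (1 − 1/31)
       = 899 · 840/899 = 840.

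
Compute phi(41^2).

φ(1681) = 1681 · (1 − 1/41)
       = 1681 · 40/41 = 1640.

1640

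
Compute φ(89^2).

7832

φ(89^2) = 89^2 − 89^1 = 7921 − 89 = 7832.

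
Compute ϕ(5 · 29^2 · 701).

2273600

φ(5) = 5 − 1 = 4.
φ(29^2) = 29^1·(29−1) = 29·28 = 812.
φ(701) = 701 − 1 = 700.
Since φ is multiplicative, φ(2947705) = 4 · 812 · 700 = 2273600.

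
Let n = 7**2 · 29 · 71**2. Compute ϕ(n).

5844720

φ(7^2) = 7^1·(7−1) = 7·6 = 42.
φ(29) = 29 − 1 = 28.
φ(71^2) = 71^2 − 71^1 = 5041 − 71 = 4970.
φ(7163261) = 42 × 28 × 4970 = 5844720.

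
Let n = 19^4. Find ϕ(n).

φ(130321) = 130321 · (1 − 1/19)
       = 130321 · 18/19 = 123462.

123462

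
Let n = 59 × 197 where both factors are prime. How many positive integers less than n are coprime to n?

φ(59) = 59 − 1 = 58.
φ(197) = 197 − 1 = 196.
φ(11623) = 58 × 196 = 11368.

11368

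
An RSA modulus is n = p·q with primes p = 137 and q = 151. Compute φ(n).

20400

φ(n) = (p − 1)(q − 1) = (137−1)(151−1) = 136·150 = 20400.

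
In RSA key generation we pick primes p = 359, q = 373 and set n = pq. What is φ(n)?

133176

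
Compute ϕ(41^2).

1640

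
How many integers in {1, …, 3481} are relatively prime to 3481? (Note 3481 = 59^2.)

φ(59^2) = 59^1·(59−1) = 59·58 = 3422.

3422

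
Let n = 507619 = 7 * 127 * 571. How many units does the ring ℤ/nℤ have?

φ(7) = 7 − 1 = 6.
φ(127) = 127 − 1 = 126.
φ(571) = 571 − 1 = 570.
Since φ is multiplicative, φ(507619) = 6 · 126 · 570 = 430920.

430920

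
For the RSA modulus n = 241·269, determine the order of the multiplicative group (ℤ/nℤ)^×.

64320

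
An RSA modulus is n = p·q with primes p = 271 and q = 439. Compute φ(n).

φ(271) = 271 − 1 = 270.
φ(439) = 439 − 1 = 438.
Multiply: 270 · 438 = 118260.

118260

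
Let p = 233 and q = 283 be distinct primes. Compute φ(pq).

65424

φ(pq) = (p−1)(q−1) = 232 · 282 = 65424.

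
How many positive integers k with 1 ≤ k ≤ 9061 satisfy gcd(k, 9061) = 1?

First factor: 9061 = 13 · 17 · 41.
φ(9061) = 9061 · (1 − 1/13) · (1 − 1/17) · (1 − 1/41)
       = 9061 · 7680/9061 = 7680.

7680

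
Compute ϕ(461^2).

212060

φ(461^2) = 461^1·(461−1) = 461·460 = 212060.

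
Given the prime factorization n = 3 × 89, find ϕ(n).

176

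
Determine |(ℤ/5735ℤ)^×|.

4320

5735 = 5 · 31 · 37.
φ(5735) = 5735 · (1 − 1/5) · (1 − 1/31) · (1 − 1/37)
       = 5735 · 4320/5735 = 4320.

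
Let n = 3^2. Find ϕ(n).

φ(3^2) = 3^1·(3−1) = 3·2 = 6.

6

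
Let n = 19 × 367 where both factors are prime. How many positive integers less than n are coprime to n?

φ(pq) = (p−1)(q−1) = 18 · 366 = 6588.

6588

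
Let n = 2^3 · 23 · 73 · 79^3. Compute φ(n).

3084352128

φ(6622499848) = 6622499848 · (1 − 1/2) · (1 − 1/23) · (1 − 1/73) · (1 − 1/79)
       = 6622499848 · 123552/265282 = 3084352128.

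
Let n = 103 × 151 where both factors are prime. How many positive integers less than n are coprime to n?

15300

φ(15553) = 15553 · (1 − 1/103) · (1 − 1/151)
       = 15553 · 15300/15553 = 15300.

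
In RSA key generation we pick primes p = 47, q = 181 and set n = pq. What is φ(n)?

8280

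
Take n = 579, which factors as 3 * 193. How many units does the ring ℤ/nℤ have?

384

φ(3) = 3 − 1 = 2.
φ(193) = 193 − 1 = 192.
Since φ is multiplicative, φ(579) = 2 · 192 = 384.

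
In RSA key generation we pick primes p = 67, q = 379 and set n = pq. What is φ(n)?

φ(25393) = 25393 · (1 − 1/67) · (1 − 1/379)
       = 25393 · 24948/25393 = 24948.

24948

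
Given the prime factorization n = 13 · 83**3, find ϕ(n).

φ(7433231) = 7433231 · (1 − 1/13) · (1 − 1/83)
       = 7433231 · 984/1079 = 6778776.

6778776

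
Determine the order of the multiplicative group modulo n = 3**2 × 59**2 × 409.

φ(12813561) = 12813561 · (1 − 1/3) · (1 − 1/59) · (1 − 1/409)
       = 12813561 · 47328/72393 = 8377056.

8377056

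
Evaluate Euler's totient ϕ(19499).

17280

Factor 19499: 19499 = 17 × 31 × 37.
φ(19499) = 19499 · (1 − 1/17) · (1 − 1/31) · (1 − 1/37)
       = 19499 · 17280/19499 = 17280.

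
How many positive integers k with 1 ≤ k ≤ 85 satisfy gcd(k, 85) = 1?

64

First factor: 85 = 5 × 17.
φ(5) = 5 − 1 = 4.
φ(17) = 17 − 1 = 16.
Multiply: 4 · 16 = 64.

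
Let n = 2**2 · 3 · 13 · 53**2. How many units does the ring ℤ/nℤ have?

132288

φ(2^2) = 2^1·(2−1) = 2·1 = 2.
φ(3) = 3 − 1 = 2.
φ(13) = 13 − 1 = 12.
φ(53^2) = 53^2 − 53^1 = 2809 − 53 = 2756.
φ(438204) = 2 × 2 × 12 × 2756 = 132288.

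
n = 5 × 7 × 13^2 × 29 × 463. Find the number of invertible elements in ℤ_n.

48432384

φ(5) = 5 − 1 = 4.
φ(7) = 7 − 1 = 6.
φ(13^2) = 13^1·(13−1) = 13·12 = 156.
φ(29) = 29 − 1 = 28.
φ(463) = 463 − 1 = 462.
φ(79420705) = 4 × 6 × 156 × 28 × 462 = 48432384.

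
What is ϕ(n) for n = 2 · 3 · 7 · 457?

5472

φ(2) = 2 − 1 = 1.
φ(3) = 3 − 1 = 2.
φ(7) = 7 − 1 = 6.
φ(457) = 457 − 1 = 456.
Since φ is multiplicative, φ(19194) = 1 · 2 · 6 · 456 = 5472.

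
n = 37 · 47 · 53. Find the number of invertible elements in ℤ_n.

86112

φ(37) = 37 − 1 = 36.
φ(47) = 47 − 1 = 46.
φ(53) = 53 − 1 = 52.
Since φ is multiplicative, φ(92167) = 36 · 46 · 52 = 86112.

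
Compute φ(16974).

5280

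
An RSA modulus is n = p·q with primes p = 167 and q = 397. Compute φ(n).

φ(66299) = 66299 · (1 − 1/167) · (1 − 1/397)
       = 66299 · 65736/66299 = 65736.

65736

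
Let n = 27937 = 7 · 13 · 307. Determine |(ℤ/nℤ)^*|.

22032

φ(27937) = 27937 · (1 − 1/7) · (1 − 1/13) · (1 − 1/307)
       = 27937 · 22032/27937 = 22032.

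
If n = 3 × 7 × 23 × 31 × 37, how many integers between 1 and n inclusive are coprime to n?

φ(3) = 3 − 1 = 2.
φ(7) = 7 − 1 = 6.
φ(23) = 23 − 1 = 22.
φ(31) = 31 − 1 = 30.
φ(37) = 37 − 1 = 36.
φ(554001) = 2 × 6 × 22 × 30 × 36 = 285120.

285120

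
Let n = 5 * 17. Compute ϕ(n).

64

φ(85) = 85 · (1 − 1/5) · (1 − 1/17)
       = 85 · 64/85 = 64.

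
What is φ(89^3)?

φ(89^3) = 89^2·(89−1) = 7921·88 = 697048.

697048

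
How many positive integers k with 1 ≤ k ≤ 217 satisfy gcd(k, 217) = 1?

Prime factorization: 217 = 7 · 31.
φ(217) = 217 · (1 − 1/7) · (1 − 1/31)
       = 217 · 180/217 = 180.

180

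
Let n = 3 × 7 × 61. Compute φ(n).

φ(3) = 3 − 1 = 2.
φ(7) = 7 − 1 = 6.
φ(61) = 61 − 1 = 60.
Since φ is multiplicative, φ(1281) = 2 · 6 · 60 = 720.

720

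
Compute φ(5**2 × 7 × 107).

φ(5^2) = 5^2 − 5^1 = 25 − 5 = 20.
φ(7) = 7 − 1 = 6.
φ(107) = 107 − 1 = 106.
φ(18725) = 20 × 6 × 106 = 12720.

12720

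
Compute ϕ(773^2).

φ(773^2) = 773^2 − 773^1 = 597529 − 773 = 596756.

596756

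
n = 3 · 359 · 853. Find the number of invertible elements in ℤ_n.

φ(918681) = 918681 · (1 − 1/3) · (1 − 1/359) · (1 − 1/853)
       = 918681 · 610032/918681 = 610032.

610032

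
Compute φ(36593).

33264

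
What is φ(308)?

Prime factorization: 308 = 2^2 · 7 · 11.
φ(308) = 308 · (1 − 1/2) · (1 − 1/7) · (1 − 1/11)
       = 308 · 60/154 = 120.

120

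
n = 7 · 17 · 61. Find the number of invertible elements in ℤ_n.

5760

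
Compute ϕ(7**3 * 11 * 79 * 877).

φ(261404759) = 261404759 · (1 − 1/7) · (1 − 1/11) · (1 − 1/79) · (1 − 1/877)
       = 261404759 · 4099680/5334791 = 200884320.

200884320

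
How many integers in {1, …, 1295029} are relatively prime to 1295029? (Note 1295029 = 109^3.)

1283148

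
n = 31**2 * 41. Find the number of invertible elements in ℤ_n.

37200

φ(39401) = 39401 · (1 − 1/31) · (1 − 1/41)
       = 39401 · 1200/1271 = 37200.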